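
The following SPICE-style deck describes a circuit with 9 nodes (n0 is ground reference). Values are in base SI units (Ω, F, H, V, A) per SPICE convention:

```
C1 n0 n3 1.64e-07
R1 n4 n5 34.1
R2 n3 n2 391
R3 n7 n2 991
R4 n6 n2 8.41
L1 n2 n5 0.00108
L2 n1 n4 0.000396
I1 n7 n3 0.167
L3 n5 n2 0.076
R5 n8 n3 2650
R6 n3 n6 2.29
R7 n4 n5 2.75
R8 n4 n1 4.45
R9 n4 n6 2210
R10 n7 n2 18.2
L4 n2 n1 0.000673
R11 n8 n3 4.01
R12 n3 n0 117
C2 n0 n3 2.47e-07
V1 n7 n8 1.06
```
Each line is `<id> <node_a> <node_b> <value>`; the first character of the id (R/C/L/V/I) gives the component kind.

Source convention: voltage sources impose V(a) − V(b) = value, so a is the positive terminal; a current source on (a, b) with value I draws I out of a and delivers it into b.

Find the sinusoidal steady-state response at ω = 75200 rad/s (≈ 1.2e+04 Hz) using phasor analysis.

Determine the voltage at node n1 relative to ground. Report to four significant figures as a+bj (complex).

Element admittances at ω=75200 rad/s:
  Y(C1) = 0.000+0.01233j S between n0,n3
  Y(R1) = 0.02933+0.000j S between n4,n5
  Y(R2) = 0.002558+0.000j S between n3,n2
  Y(R3) = 0.001009+0.000j S between n7,n2
  Y(R4) = 0.1189+0.000j S between n6,n2
  Y(L1) = 0.000-0.01231j S between n2,n5
  Y(L2) = 0.000-0.03358j S between n1,n4
  I1: injects 0.167 A into n3 (from n7)
  Y(L3) = 0.000-0.0001750j S between n5,n2
  Y(R5) = 0.0003774+0.000j S between n8,n3
  Y(R6) = 0.4367+0.000j S between n3,n6
  Y(R7) = 0.3636+0.000j S between n4,n5
  Y(R8) = 0.2247+0.000j S between n4,n1
  Y(R9) = 0.0004525+0.000j S between n4,n6
  Y(R10) = 0.05495+0.000j S between n7,n2
  Y(L4) = 0.000-0.01976j S between n2,n1
  Y(R11) = 0.2494+0.000j S between n8,n3
  Y(R12) = 0.008547+0.000j S between n3,n0
  Y(C2) = 0.000+0.01857j S between n0,n3
  V1: constraint V(n7)−V(n8) = 1.06
Assemble and solve the 9×9 MNA system:
  V(n1)=0.1260-0.001375j  V(n2)=0.1260+3.496e-06j  V(n3)=0.000+0.000j  V(n4)=0.1259-0.001394j  V(n5)=0.1259-0.001396j  V(n6)=0.02704-3.865e-07j  V(n7)=0.3428+6.400e-07j  V(n8)=-0.7172+6.400e-07j
  i(V1)=-0.1791+1.598e-07j

0.1260-0.001375j V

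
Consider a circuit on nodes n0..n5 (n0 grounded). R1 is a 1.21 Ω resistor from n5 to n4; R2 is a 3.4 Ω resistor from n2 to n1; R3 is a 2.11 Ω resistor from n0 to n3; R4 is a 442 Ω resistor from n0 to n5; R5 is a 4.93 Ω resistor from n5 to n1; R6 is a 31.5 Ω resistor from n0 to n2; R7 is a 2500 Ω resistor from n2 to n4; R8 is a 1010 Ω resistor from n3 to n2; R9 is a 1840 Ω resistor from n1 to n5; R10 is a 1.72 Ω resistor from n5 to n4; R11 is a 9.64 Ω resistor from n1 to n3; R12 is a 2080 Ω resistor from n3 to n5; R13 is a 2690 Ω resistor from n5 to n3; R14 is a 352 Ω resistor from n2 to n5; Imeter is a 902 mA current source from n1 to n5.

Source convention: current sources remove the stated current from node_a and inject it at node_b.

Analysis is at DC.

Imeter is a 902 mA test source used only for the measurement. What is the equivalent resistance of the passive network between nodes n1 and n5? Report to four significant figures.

R_eq = 4.771 Ω

Apply KCL at each of the 5 non-ground nodes and solve the resulting linear system.
Node n1: branches {R2, R5, R9, R11, Imeter} → V_1 = -0.1205
Node n2: branches {R2, R6, R7, R8, R14} → V_2 = -0.06632
Node n3: branches {R3, R8, R11, R12, R13} → V_3 = -0.01552
Node n4: branches {R1, R7, R10} → V_4 = 4.181
Node n5: branches {R1, R4, R5, R9, R10, R12, R13, R14, Imeter} → V_5 = 4.183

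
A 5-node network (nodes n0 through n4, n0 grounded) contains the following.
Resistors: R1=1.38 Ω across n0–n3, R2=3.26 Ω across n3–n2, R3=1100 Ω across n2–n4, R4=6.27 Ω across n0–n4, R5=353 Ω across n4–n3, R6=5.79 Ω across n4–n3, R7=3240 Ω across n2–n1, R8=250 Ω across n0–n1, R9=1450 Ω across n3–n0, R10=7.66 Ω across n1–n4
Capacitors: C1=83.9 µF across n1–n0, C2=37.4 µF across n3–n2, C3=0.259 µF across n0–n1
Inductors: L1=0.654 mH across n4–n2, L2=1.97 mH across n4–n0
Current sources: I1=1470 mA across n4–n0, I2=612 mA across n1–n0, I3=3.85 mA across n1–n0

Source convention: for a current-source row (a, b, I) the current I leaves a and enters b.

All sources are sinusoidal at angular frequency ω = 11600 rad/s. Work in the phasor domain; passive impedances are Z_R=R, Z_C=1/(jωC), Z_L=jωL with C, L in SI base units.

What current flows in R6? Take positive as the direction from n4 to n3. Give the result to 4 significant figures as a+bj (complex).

Element admittances at ω=11600 rad/s:
  Y(R1) = 0.7246+0.000j S between n0,n3
  Y(C1) = 0.000+0.9732j S between n1,n0
  Y(R2) = 0.3067+0.000j S between n3,n2
  Y(R3) = 0.0009091+0.000j S between n2,n4
  Y(R4) = 0.1595+0.000j S between n0,n4
  Y(L1) = 0.000-0.1318j S between n4,n2
  Y(R5) = 0.002833+0.000j S between n4,n3
  I1: injects 1.47 A into n0 (from n4)
  I2: injects 0.612 A into n0 (from n1)
  Y(R6) = 0.1727+0.000j S between n4,n3
  Y(R7) = 0.0003086+0.000j S between n2,n1
  Y(R8) = 0.004000+0.000j S between n0,n1
  Y(R9) = 0.0006897+0.000j S between n3,n0
  Y(L2) = 0.000-0.04376j S between n4,n0
  Y(C2) = 0.000+0.4338j S between n3,n2
  Y(R10) = 0.1305+0.000j S between n1,n4
  Y(C3) = 0.000+0.003004j S between n0,n1
  I3: injects 0.00385 A into n0 (from n1)
Assemble and solve the 4×4 MNA system:
  V(n1)=-0.2209+1.006j  V(n2)=-0.5342+0.9133j  V(n3)=-0.8168+0.2441j  V(n4)=-3.032-0.6150j

-0.3826-0.1484j A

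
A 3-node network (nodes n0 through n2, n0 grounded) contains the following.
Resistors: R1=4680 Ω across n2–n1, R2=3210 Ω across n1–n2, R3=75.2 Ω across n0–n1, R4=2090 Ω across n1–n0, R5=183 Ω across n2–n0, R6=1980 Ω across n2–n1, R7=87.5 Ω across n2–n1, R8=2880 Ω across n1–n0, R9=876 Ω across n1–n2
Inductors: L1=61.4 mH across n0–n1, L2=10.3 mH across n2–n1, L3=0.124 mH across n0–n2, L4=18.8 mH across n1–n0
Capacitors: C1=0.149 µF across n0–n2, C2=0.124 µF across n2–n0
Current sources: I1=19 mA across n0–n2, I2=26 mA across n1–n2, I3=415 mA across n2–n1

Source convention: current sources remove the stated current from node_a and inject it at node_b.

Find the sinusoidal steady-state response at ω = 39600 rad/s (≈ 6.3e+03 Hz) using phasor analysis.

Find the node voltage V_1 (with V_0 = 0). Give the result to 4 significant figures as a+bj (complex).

13.69+1.629j V

Element admittances at ω=39600 rad/s:
  Y(R1) = 0.0002137+0.000j S between n2,n1
  Y(R2) = 0.0003115+0.000j S between n1,n2
  Y(L1) = 0.000-0.0004113j S between n0,n1
  Y(C1) = 0.000+0.005900j S between n0,n2
  I1: injects 0.019 A into n2 (from n0)
  Y(R3) = 0.01330+0.000j S between n0,n1
  I2: injects 0.026 A into n2 (from n1)
  Y(L2) = 0.000-0.002452j S between n2,n1
  Y(C2) = 0.000+0.004910j S between n2,n0
  Y(R4) = 0.0004785+0.000j S between n1,n0
  Y(R5) = 0.005464+0.000j S between n2,n0
  Y(R6) = 0.0005051+0.000j S between n2,n1
  Y(R7) = 0.01143+0.000j S between n2,n1
  Y(R8) = 0.0003472+0.000j S between n1,n0
  Y(L3) = 0.000-0.2036j S between n0,n2
  Y(R9) = 0.001142+0.000j S between n1,n2
  Y(L4) = 0.000-0.001343j S between n1,n0
  I3: injects 0.415 A into n1 (from n2)
Assemble and solve the 2×2 MNA system:
  V(n1)=13.69+1.629j  V(n2)=-0.03123-0.9179j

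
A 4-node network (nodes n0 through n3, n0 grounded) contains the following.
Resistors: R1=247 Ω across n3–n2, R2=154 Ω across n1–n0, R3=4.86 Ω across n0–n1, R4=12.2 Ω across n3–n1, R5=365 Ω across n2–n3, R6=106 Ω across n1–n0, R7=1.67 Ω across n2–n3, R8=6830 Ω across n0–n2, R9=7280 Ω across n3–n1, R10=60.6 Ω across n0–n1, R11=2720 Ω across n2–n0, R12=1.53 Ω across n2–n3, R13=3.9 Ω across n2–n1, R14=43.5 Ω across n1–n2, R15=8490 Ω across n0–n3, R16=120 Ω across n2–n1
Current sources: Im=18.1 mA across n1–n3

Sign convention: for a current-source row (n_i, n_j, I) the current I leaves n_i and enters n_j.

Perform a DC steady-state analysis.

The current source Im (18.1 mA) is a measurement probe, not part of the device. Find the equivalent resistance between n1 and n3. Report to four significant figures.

R_eq = 3.157 Ω

Element admittances at DC:
  Y(R1) = 0.004049 S between n3,n2
  Y(R2) = 0.006494 S between n1,n0
  Y(R3) = 0.2058 S between n0,n1
  Y(R4) = 0.08197 S between n3,n1
  Y(R5) = 0.002740 S between n2,n3
  Y(R6) = 0.009434 S between n1,n0
  Y(R7) = 0.5988 S between n2,n3
  Y(R8) = 0.0001464 S between n0,n2
  Y(R9) = 0.0001374 S between n3,n1
  Y(R10) = 0.01650 S between n0,n1
  Y(R11) = 0.0003676 S between n2,n0
  Y(R12) = 0.6536 S between n2,n3
  Y(R13) = 0.2564 S between n2,n1
  Y(R14) = 0.02299 S between n1,n2
  Y(R15) = 0.0001178 S between n0,n3
  Y(R16) = 0.008333 S between n2,n1
  Im: injects 0.0181 A into n3 (from n1)
Assemble and solve the 3×3 MNA system:
  V(n1)=-0.0001283  V(n2)=0.04637  V(n3)=0.05701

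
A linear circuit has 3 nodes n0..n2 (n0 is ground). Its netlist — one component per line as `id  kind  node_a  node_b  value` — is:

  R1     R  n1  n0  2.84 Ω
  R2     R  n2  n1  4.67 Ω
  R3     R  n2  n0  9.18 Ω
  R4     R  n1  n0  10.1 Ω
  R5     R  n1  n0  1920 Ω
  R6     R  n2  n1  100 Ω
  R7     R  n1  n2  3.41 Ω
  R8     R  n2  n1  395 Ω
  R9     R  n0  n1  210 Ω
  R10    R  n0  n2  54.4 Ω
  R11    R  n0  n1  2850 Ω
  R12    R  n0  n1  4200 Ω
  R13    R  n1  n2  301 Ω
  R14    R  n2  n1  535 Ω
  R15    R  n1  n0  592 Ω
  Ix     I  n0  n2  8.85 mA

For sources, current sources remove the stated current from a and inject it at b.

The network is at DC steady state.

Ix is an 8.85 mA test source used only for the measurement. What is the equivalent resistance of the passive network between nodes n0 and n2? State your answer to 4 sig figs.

MNA unknowns: 2 node voltages V₁..V_2
R1: Y=0.3521 on G[1,0]
R2: Y=0.2141 on G[2,1]
R3: Y=0.1089 on G[2,0]
R4: Y=0.09901 on G[1,0]
R5: Y=0.0005208 on G[1,0]
R6: Y=0.01000 on G[2,1]
R7: Y=0.2933 on G[1,2]
R8: Y=0.002532 on G[2,1]
R9: Y=0.004762 on G[0,1]
R10: Y=0.01838 on G[0,2]
R11: Y=0.0003509 on G[0,1]
R12: Y=0.0002381 on G[0,1]
R13: Y=0.003322 on G[1,2]
R14: Y=0.001869 on G[2,1]
R15: Y=0.001689 on G[1,0]
Ix: z[0]−=0.00885, z[2]+=0.00885
solve → V1=0.01269, V2=0.02378

R_eq = 2.687 Ω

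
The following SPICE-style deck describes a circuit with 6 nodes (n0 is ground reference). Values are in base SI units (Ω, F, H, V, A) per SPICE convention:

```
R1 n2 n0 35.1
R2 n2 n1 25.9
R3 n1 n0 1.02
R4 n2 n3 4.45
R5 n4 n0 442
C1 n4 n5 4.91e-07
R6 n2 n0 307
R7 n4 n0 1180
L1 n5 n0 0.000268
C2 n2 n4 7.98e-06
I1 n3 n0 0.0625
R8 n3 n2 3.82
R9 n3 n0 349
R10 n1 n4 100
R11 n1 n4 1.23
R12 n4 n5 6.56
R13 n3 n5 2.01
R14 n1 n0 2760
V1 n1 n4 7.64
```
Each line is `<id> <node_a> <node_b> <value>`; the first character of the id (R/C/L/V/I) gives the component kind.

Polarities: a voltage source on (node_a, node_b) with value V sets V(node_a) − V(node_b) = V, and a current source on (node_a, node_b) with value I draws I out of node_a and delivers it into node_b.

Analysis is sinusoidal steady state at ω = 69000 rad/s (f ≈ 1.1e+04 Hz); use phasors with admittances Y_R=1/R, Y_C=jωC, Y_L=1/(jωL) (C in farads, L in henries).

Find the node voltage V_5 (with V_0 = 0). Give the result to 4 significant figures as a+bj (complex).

-7.308-1.951j V

MNA unknowns: 5 node voltages V₁..V_5 plus 1 source current (V1)
R1: Y=0.02849+0.000j on G[2,0]
R2: Y=0.03861+0.000j on G[2,1]
R3: Y=0.9804+0.000j on G[1,0]
R4: Y=0.2247+0.000j on G[2,3]
R5: Y=0.002262+0.000j on G[4,0]
C1: Y=0.000+0.03388j on G[4,5]
R6: Y=0.003257+0.000j on G[2,0]
R7: Y=0.0008475+0.000j on G[4,0]
L1: Y=0.000-0.05408j on G[5,0]
C2: Y=0.000+0.5506j on G[2,4]
I1: z[3]−=0.0625, z[0]+=0.0625
R8: Y=0.2618+0.000j on G[3,2]
R9: Y=0.002865+0.000j on G[3,0]
R10: Y=0.01000+0.000j on G[1,4]
R11: Y=0.8130+0.000j on G[1,4]
R12: Y=0.1524+0.000j on G[4,5]
R13: Y=0.4975+0.000j on G[3,5]
R14: Y=0.0003623+0.000j on G[1,0]
V1: row V1−V4=7.64, i_V1 at 1,4
solve → V1=0.3292-0.3535j, V2=-7.431-1.344j, V3=-7.411-1.646j, V4=-7.311-0.3535j, V5=-7.308-1.951j
aux → i_V1=-6.910+0.3085j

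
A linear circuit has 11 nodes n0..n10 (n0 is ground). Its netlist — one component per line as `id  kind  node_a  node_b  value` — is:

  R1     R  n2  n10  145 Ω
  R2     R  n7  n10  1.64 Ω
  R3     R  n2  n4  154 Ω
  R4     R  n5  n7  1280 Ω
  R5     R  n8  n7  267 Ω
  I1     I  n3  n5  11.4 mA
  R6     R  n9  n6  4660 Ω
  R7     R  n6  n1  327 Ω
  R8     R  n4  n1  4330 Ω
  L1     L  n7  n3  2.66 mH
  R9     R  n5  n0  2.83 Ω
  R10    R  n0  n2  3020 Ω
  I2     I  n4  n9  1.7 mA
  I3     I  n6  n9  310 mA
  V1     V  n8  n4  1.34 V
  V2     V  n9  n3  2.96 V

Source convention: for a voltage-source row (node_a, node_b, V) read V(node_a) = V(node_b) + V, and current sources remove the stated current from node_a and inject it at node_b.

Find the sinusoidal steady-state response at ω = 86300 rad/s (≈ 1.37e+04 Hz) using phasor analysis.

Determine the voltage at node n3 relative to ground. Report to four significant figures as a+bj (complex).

Element admittances at ω=86300 rad/s:
  Y(R1) = 0.006897+0.000j S between n2,n10
  Y(R2) = 0.6098+0.000j S between n7,n10
  Y(R3) = 0.006494+0.000j S between n2,n4
  Y(R4) = 0.0007813+0.000j S between n5,n7
  Y(R5) = 0.003745+0.000j S between n8,n7
  I1: injects 0.0114 A into n5 (from n3)
  Y(R6) = 0.0002146+0.000j S between n9,n6
  Y(R7) = 0.003058+0.000j S between n6,n1
  Y(R8) = 0.0002309+0.000j S between n4,n1
  Y(L1) = 0.000-0.004356j S between n7,n3
  Y(R9) = 0.3534+0.000j S between n5,n0
  Y(R10) = 0.0003311+0.000j S between n0,n2
  I2: injects 0.0017 A into n9 (from n4)
  I3: injects 0.31 A into n9 (from n6)
  V1: constraint V(n8)−V(n4) = 1.34
  V2: constraint V(n9)−V(n3) = 2.96
Assemble and solve the 12×12 MNA system:
  V(n1)=-688.6+15.40j  V(n2)=-17.50+0.1634j  V(n3)=-6.365+32.66j  V(n4)=-29.24+0.4162j  V(n5)=0.01640-0.0001531j  V(n6)=-738.4+16.53j  V(n7)=-7.160-0.06941j  V(n8)=-27.90+0.4162j  V(n9)=-3.405+32.66j  V(n10)=-7.275-0.06681j
  i(V1)=0.07769-0.001819j  i(V2)=0.1540-0.003461j

-6.365+32.66j V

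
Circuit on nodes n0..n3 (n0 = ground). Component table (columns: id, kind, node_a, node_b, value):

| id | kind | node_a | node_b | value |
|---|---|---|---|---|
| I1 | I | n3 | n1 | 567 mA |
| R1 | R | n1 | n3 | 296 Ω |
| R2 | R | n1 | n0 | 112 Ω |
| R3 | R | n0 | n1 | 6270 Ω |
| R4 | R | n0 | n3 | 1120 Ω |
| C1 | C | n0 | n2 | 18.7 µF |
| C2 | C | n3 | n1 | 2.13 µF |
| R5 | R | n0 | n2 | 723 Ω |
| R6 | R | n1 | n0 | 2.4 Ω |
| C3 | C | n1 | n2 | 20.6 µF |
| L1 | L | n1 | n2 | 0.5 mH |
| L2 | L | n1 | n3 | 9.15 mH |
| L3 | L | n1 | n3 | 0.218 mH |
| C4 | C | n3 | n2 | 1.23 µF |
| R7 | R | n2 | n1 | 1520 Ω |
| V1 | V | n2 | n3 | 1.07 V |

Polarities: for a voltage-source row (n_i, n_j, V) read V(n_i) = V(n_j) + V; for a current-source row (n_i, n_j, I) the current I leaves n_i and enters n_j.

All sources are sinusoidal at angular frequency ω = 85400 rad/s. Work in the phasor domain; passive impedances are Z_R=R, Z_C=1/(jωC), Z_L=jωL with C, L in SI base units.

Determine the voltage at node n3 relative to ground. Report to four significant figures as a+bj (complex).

-0.9975+0.01615j V

Element admittances at ω=85400 rad/s:
  I1: injects 0.567 A into n1 (from n3)
  Y(R1) = 0.003378+0.000j S between n1,n3
  Y(R2) = 0.008929+0.000j S between n1,n0
  Y(R3) = 0.0001595+0.000j S between n0,n1
  Y(R4) = 0.0008929+0.000j S between n0,n3
  Y(C1) = 0.000+1.597j S between n0,n2
  Y(C2) = 0.000+0.1819j S between n3,n1
  Y(R5) = 0.001383+0.000j S between n0,n2
  Y(R6) = 0.4167+0.000j S between n1,n0
  Y(C3) = 0.000+1.759j S between n1,n2
  Y(L1) = 0.000-0.02342j S between n1,n2
  Y(L2) = 0.000-0.001280j S between n1,n3
  Y(L3) = 0.000-0.05371j S between n1,n3
  Y(C4) = 0.000+0.1050j S between n3,n2
  Y(R7) = 0.0006579+0.000j S between n2,n1
  V1: constraint V(n2)−V(n3) = 1.07
Assemble and solve the 4×4 MNA system:
  V(n1)=0.06242-0.2721j  V(n2)=0.07251+0.01615j  V(n3)=-0.9975+0.01615j
  i(V1)=0.5260-0.2459j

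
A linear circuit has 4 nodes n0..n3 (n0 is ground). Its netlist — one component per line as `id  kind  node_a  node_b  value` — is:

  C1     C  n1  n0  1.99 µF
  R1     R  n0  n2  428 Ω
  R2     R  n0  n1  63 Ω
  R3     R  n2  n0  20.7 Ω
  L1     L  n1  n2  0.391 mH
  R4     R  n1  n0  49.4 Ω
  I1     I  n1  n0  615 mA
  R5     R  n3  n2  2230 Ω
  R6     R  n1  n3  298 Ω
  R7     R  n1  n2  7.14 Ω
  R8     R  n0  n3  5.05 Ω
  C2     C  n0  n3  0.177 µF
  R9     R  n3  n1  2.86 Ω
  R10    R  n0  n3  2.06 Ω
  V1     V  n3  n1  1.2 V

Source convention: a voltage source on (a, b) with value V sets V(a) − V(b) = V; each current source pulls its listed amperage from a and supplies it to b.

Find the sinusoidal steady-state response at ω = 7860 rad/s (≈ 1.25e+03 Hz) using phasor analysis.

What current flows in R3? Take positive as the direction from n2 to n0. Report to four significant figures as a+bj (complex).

-0.08408+0.01165j A

Apply KCL at each of the 3 non-ground nodes and solve the resulting linear system.
Node n1: branches {C1, R2, L1, R4, I1, R6, R7, R9, V1} → V_1 = -1.871+0.02501j
Node n2: branches {R1, R3, L1, R5, R7} → V_2 = -1.741+0.2411j
Node n3: branches {R5, R6, R8, C2, R9, R10, V1} → V_3 = -0.6713+0.02501j
Source currents: i(V1)=0.03479-0.01606j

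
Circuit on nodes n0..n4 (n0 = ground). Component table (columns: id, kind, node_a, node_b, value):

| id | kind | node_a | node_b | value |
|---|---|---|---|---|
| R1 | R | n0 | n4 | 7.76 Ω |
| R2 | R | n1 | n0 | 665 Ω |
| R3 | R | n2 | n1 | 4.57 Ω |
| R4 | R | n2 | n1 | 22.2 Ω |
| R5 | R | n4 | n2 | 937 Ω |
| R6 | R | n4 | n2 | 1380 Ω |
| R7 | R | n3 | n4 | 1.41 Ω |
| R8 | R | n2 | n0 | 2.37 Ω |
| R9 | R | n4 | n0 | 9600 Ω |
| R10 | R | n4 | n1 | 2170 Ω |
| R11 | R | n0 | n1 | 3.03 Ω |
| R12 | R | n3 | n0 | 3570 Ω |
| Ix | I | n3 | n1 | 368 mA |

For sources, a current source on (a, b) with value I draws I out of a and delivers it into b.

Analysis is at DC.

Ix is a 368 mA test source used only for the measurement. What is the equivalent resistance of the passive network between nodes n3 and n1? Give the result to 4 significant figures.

Apply KCL at each of the 4 non-ground nodes and solve the resulting linear system.
Node n1: branches {R2, R3, R4, R10, R11, Ix} → V_1 = 0.7375
Node n2: branches {R3, R4, R5, R6, R8} → V_2 = 0.2758
Node n3: branches {R7, R12, Ix} → V_3 = -3.309
Node n4: branches {R1, R5, R6, R7, R9, R10} → V_4 = -2.791

R_eq = 10.99 Ω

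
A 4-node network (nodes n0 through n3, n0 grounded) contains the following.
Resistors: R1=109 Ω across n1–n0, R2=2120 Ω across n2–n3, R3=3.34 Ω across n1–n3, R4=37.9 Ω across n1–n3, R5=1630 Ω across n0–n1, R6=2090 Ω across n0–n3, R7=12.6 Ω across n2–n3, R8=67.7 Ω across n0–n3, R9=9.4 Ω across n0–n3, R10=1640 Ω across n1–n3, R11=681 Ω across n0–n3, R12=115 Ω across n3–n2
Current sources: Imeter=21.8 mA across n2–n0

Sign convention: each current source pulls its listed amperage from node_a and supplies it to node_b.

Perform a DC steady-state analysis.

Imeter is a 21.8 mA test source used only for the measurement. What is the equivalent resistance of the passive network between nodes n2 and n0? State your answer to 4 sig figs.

Element admittances at DC:
  Y(R1) = 0.009174 S between n1,n0
  Y(R2) = 0.0004717 S between n2,n3
  Y(R3) = 0.2994 S between n1,n3
  Y(R4) = 0.02639 S between n1,n3
  Y(R5) = 0.0006135 S between n0,n1
  Y(R6) = 0.0004785 S between n0,n3
  Y(R7) = 0.07937 S between n2,n3
  Y(R8) = 0.01477 S between n0,n3
  Y(R9) = 0.1064 S between n0,n3
  Y(R10) = 0.0006098 S between n1,n3
  Y(R11) = 0.001468 S between n0,n3
  Y(R12) = 0.008696 S between n3,n2
  Imeter: injects 0.0218 A into n0 (from n2)
Assemble and solve the 3×3 MNA system:
  V(n1)=-0.1596  V(n2)=-0.4106  V(n3)=-0.1644

R_eq = 18.84 Ω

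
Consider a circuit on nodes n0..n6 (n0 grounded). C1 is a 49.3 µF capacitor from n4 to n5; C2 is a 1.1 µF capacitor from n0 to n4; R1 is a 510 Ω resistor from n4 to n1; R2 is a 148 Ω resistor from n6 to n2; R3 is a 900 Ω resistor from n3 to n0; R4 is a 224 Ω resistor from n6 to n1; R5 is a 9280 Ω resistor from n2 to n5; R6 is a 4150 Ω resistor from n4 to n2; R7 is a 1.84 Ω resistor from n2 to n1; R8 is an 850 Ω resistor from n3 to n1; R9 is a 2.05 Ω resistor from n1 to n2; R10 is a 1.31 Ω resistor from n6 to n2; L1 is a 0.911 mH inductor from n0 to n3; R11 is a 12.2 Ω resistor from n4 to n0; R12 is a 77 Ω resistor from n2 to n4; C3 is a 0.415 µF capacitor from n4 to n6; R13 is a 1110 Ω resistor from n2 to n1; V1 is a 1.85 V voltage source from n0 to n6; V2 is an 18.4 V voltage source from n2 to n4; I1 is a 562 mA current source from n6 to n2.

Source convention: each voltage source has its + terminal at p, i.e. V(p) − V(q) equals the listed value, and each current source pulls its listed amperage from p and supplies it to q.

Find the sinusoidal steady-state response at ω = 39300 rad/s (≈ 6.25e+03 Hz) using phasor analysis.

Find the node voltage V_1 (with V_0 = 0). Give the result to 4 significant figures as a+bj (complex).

0.7782+1.178j V

Apply KCL at each of the 6 non-ground nodes and solve the resulting linear system.
Node n1: branches {R1, R4, R7, R8, R9, R13} → V_1 = 0.7782+1.178j
Node n2: branches {R2, R5, R6, R7, R9, R10, R12, R13, V2, I1} → V_2 = 0.8254+1.185j
Node n3: branches {R3, R8, L1} → V_3 = -0.04664+0.03660j
Node n4: branches {C1, C2, R1, R6, R11, R12, C3, V2} → V_4 = -17.57+1.185j
Node n5: branches {C1, R5} → V_5 = -17.57+1.184j
Node n6: branches {R2, R4, R10, C3, V1, I1} → V_6 = -1.850+0.000j
Source currents: i(V1)=-1.491-0.6613j, i(V2)=-1.792-0.9191j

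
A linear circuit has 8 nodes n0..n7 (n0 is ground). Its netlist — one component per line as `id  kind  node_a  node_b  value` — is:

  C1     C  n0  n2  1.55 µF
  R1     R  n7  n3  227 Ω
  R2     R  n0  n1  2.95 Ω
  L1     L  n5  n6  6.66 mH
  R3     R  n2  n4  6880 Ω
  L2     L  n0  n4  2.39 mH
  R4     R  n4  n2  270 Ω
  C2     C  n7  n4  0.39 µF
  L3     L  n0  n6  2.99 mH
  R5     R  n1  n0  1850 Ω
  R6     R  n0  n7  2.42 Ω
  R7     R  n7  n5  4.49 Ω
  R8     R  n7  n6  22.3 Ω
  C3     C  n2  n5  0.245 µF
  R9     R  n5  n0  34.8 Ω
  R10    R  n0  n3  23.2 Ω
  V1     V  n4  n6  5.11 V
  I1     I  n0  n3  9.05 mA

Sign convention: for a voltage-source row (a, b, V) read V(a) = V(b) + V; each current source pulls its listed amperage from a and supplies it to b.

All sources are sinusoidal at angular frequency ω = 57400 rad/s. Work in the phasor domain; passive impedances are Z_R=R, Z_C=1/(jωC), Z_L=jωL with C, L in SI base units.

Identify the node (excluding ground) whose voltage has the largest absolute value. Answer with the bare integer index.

4

Element admittances at ω=57400 rad/s:
  Y(C1) = 0.000+0.08897j S between n0,n2
  Y(R1) = 0.004405+0.000j S between n7,n3
  Y(R2) = 0.3390+0.000j S between n0,n1
  Y(L1) = 0.000-0.002616j S between n5,n6
  Y(R3) = 0.0001453+0.000j S between n2,n4
  Y(L2) = 0.000-0.007289j S between n0,n4
  Y(R4) = 0.003704+0.000j S between n4,n2
  Y(C2) = 0.000+0.02239j S between n7,n4
  Y(L3) = 0.000-0.005827j S between n0,n6
  Y(R5) = 0.0005405+0.000j S between n1,n0
  Y(R6) = 0.4132+0.000j S between n0,n7
  Y(R7) = 0.2227+0.000j S between n7,n5
  Y(R8) = 0.04484+0.000j S between n7,n6
  Y(C3) = 0.000+0.01406j S between n2,n5
  Y(R9) = 0.02874+0.000j S between n5,n0
  Y(R10) = 0.04310+0.000j S between n0,n3
  V1: constraint V(n4)−V(n6) = 5.11
  I1: injects 0.00905 A into n3 (from n0)
Assemble and solve the 8×8 MNA system:
  V(n1)=0.000+0.000j  V(n2)=-0.04660-0.1598j  V(n3)=0.1917+0.006938j  V(n4)=4.487-1.438j  V(n5)=0.008276+0.06977j  V(n6)=-0.6232-1.438j  V(n7)=0.01255+0.07482j
  i(V1)=-0.04083-0.06254j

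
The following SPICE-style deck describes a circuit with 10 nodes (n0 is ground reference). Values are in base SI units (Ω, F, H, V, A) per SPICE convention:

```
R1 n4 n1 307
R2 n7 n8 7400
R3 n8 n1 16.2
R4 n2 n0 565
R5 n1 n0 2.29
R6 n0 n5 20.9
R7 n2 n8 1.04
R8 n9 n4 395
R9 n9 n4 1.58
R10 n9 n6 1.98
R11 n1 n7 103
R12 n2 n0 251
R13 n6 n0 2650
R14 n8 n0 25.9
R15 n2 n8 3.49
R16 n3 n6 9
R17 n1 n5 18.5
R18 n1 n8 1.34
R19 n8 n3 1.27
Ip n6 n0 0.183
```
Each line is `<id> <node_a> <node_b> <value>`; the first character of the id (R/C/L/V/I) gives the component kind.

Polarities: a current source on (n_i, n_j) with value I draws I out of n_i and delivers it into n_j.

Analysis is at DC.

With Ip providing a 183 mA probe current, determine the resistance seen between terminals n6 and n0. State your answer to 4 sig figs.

Apply KCL at each of the 9 non-ground nodes and solve the resulting linear system.
Node n1: branches {R1, R3, R5, R11, R17, R18} → V_1 = -0.3432
Node n2: branches {R4, R7, R12, R15} → V_2 = -0.5290
Node n3: branches {R16, R19} → V_3 = -0.7546
Node n4: branches {R1, R8, R9} → V_4 = -2.313
Node n5: branches {R6, R17} → V_5 = -0.1820
Node n6: branches {R10, R13, R16, Ip} → V_6 = -2.336
Node n7: branches {R2, R11} → V_7 = -0.3457
Node n8: branches {R2, R3, R7, R14, R15, R18, R19} → V_8 = -0.5314
Node n9: branches {R8, R9, R10} → V_9 = -2.323

R_eq = 12.76 Ω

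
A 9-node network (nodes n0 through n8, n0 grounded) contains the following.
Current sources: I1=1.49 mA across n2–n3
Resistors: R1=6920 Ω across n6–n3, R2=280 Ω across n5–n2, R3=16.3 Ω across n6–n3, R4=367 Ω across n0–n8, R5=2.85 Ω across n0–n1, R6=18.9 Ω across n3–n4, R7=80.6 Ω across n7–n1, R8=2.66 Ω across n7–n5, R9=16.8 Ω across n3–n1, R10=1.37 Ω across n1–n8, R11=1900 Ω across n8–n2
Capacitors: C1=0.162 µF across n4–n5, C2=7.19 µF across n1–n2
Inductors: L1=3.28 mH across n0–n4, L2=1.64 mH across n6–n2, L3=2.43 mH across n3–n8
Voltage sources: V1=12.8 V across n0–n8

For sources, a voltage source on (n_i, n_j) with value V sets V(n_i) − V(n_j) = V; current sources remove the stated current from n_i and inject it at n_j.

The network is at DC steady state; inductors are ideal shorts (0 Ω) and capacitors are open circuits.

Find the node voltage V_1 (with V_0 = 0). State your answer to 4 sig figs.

Apply KCL at each of the 8 non-ground nodes and solve the resulting linear system.
Node n1: branches {C2, R5, R7, R9, R10} → V_1 = -8.871
Node n2: branches {I1, R2, C2, L2, R11} → V_2 = -12.66
Node n3: branches {I1, R1, R3, R6, R9, L3} → V_3 = -12.80
Node n4: branches {C1, R6, L1} → V_4 = 0.000
Node n5: branches {R2, C1, R8} → V_5 = -9.738
Node n6: branches {R1, R3, L2} → V_6 = -12.66
Node n7: branches {R7, R8} → V_7 = -9.711
Node n8: branches {R4, L3, R10, R11, V1} → V_8 = -12.80
Source currents: i(L1)=0.6772, i(L2)=-0.008855, i(L3)=0.9215, i(V1)=-3.825

-8.871 V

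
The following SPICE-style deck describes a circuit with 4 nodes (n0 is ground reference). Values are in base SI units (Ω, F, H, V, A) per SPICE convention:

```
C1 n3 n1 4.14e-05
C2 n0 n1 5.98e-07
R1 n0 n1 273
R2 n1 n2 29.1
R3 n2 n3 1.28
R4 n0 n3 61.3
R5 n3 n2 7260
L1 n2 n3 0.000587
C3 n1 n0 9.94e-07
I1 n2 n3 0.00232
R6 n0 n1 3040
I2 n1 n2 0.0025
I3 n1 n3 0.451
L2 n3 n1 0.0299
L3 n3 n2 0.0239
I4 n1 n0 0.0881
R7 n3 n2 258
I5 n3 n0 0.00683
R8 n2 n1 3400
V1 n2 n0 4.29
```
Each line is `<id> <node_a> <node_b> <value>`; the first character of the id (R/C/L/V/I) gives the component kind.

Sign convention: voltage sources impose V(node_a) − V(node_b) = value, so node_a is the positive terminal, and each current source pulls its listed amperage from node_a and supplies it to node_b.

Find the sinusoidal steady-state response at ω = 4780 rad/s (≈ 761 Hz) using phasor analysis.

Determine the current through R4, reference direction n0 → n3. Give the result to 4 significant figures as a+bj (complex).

-0.06865+0.003116j A

MNA unknowns: 3 node voltages V₁..V_3 plus 1 source current (V1)
C1: Y=0.000+0.1979j on G[3,1]
C2: Y=0.000+0.002858j on G[0,1]
R1: Y=0.003663+0.000j on G[0,1]
R2: Y=0.03436+0.000j on G[1,2]
R3: Y=0.7812+0.000j on G[2,3]
R4: Y=0.01631+0.000j on G[0,3]
R5: Y=0.0001377+0.000j on G[3,2]
L1: Y=0.000-0.3564j on G[2,3]
C3: Y=0.000+0.004751j on G[1,0]
I1: z[2]−=0.00232, z[3]+=0.00232
R6: Y=0.0003289+0.000j on G[0,1]
I2: z[1]−=0.0025, z[2]+=0.0025
I3: z[1]−=0.451, z[3]+=0.451
L2: Y=0.000-0.006997j on G[3,1]
L3: Y=0.000-0.008753j on G[3,2]
I4: z[1]−=0.0881, z[0]+=0.0881
R7: Y=0.003876+0.000j on G[3,2]
I5: z[3]−=0.00683, z[0]+=0.00683
R8: Y=0.0002941+0.000j on G[2,1]
V1: row V2−V0=4.29, i_V1 at 2,0
solve → V1=3.562+2.489j, V2=4.290+0.000j, V3=4.208-0.1910j
aux → i_V1=-0.1589-0.03393j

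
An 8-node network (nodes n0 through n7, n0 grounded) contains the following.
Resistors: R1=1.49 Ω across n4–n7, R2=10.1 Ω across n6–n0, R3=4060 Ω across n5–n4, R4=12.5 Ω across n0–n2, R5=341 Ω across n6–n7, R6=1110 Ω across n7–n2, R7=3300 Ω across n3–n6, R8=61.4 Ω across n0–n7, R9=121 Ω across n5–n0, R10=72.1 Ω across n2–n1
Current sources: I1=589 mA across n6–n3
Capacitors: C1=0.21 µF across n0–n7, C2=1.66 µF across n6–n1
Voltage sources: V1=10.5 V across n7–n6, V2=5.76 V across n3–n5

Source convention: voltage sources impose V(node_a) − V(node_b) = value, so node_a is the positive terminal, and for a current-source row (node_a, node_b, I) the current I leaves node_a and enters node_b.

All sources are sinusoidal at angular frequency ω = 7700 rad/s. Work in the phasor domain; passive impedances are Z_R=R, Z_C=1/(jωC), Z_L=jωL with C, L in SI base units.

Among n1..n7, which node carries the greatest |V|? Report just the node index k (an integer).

3

MNA unknowns: 7 node voltages V₁..V_7 plus 2 source currents (V1, V2)
R1: Y=0.6711+0.000j on G[4,7]
R2: Y=0.09901+0.000j on G[6,0]
R3: Y=0.0002463+0.000j on G[5,4]
I1: z[6]−=0.589, z[3]+=0.589
R4: Y=0.08000+0.000j on G[0,2]
C1: Y=0.000+0.001617j on G[0,7]
C2: Y=0.000+0.01278j on G[6,1]
R5: Y=0.002933+0.000j on G[6,7]
R6: Y=0.0009009+0.000j on G[7,2]
R7: Y=0.0003030+0.000j on G[3,6]
R8: Y=0.01629+0.000j on G[0,7]
R9: Y=0.008264+0.000j on G[5,0]
R10: Y=0.01387+0.000j on G[2,1]
V1: row V7−V6=10.5, i_V1 at 7,6
V2: row V3−V5=5.76, i_V2 at 3,5
solve → V1=-3.288-2.868j, V2=-0.4379-0.4176j, V3=72.31+0.01401j, V4=4.576+0.2248j, V5=66.55+0.01401j, V6=-5.947+0.2249j, V7=4.553+0.2249j
aux → i_V1=-0.09382-0.01166j, i_V2=0.5653+6.389e-05j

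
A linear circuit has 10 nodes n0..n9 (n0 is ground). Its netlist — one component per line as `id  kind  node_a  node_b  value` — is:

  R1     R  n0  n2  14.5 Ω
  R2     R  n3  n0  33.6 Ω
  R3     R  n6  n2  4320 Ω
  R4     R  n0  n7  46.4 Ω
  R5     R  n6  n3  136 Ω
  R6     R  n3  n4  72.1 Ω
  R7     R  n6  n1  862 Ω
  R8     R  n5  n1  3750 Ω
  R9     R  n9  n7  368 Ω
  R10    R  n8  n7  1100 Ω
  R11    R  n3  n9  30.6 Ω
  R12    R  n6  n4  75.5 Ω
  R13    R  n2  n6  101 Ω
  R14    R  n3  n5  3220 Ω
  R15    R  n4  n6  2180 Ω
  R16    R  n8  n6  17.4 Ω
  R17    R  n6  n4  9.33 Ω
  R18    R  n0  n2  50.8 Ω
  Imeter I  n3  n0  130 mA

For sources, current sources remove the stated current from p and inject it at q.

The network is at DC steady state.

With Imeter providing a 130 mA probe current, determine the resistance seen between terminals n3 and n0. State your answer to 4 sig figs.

MNA unknowns: 9 node voltages V₁..V_9
R1: Y=0.06897 on G[0,2]
R2: Y=0.02976 on G[3,0]
R3: Y=0.0002315 on G[6,2]
R4: Y=0.02155 on G[0,7]
R5: Y=0.007353 on G[6,3]
R6: Y=0.01387 on G[3,4]
R7: Y=0.001160 on G[6,1]
R8: Y=0.0002667 on G[5,1]
R9: Y=0.002717 on G[9,7]
R10: Y=0.0009091 on G[8,7]
R11: Y=0.03268 on G[3,9]
R12: Y=0.01325 on G[6,4]
R13: Y=0.009901 on G[2,6]
R14: Y=0.0003106 on G[3,5]
R15: Y=0.0004587 on G[4,6]
R16: Y=0.05747 on G[8,6]
R17: Y=0.1072 on G[6,4]
R18: Y=0.01969 on G[0,2]
Imeter: z[3]−=0.13, z[0]+=0.13
solve → V1=-2.382, V2=-0.2318, V3=-3.373, V4=-2.374, V5=-2.915, V6=-2.259, V7=-0.4202, V8=-2.231, V9=-3.147

R_eq = 25.95 Ω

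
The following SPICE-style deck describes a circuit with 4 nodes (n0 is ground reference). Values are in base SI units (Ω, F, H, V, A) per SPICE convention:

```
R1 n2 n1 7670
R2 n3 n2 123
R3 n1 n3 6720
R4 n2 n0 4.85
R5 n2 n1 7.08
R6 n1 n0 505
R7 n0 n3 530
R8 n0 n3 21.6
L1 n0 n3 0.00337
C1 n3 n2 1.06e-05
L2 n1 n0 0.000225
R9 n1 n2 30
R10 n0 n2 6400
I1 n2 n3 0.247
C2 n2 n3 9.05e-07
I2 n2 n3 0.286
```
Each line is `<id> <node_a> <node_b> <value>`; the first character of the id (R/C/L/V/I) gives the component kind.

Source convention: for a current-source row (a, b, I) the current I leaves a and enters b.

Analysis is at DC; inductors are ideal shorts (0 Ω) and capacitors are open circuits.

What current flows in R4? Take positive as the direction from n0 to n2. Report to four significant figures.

0.2824 A

Apply KCL at each of the 3 non-ground nodes and solve the resulting linear system.
Node n1: branches {R1, R3, R5, R6, L2, R9} → V_1 = 0.000
Node n2: branches {R1, R2, R4, R5, C1, R9, R10, I1, C2, I2} → V_2 = -1.370
Node n3: branches {R2, R3, R7, R8, L1, C1, I1, C2, I2} → V_3 = 0.000
Source currents: i(L1)=-0.5219, i(L2)=-0.2393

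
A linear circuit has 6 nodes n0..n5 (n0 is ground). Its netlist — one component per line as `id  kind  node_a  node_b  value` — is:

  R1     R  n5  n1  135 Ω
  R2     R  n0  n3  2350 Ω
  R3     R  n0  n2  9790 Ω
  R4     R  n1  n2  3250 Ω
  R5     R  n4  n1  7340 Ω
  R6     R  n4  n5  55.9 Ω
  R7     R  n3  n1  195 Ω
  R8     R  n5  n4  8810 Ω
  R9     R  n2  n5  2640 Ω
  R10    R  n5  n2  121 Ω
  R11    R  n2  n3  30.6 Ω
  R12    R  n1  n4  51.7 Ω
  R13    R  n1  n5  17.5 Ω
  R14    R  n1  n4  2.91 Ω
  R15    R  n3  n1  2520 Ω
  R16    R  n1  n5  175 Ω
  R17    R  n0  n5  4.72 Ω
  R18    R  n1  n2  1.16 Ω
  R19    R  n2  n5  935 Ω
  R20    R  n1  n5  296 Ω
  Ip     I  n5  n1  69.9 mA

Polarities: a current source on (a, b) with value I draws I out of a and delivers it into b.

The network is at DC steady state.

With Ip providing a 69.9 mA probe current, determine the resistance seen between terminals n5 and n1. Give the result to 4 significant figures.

R_eq = 9.910 Ω

Apply KCL at each of the 5 non-ground nodes and solve the resulting linear system.
Node n1: branches {R1, R4, R5, R7, R12, R13, R14, R15, R16, R18, R20, Ip} → V_1 = 0.6910
Node n2: branches {R3, R4, R9, R10, R11, R18, R19} → V_2 = 0.6830
Node n3: branches {R2, R7, R11, R15} → V_3 = 0.6766
Node n4: branches {R5, R6, R8, R12, R14} → V_4 = 0.6583
Node n5: branches {R1, R6, R8, R9, R10, R13, R16, R17, R19, R20, Ip} → V_5 = -0.001688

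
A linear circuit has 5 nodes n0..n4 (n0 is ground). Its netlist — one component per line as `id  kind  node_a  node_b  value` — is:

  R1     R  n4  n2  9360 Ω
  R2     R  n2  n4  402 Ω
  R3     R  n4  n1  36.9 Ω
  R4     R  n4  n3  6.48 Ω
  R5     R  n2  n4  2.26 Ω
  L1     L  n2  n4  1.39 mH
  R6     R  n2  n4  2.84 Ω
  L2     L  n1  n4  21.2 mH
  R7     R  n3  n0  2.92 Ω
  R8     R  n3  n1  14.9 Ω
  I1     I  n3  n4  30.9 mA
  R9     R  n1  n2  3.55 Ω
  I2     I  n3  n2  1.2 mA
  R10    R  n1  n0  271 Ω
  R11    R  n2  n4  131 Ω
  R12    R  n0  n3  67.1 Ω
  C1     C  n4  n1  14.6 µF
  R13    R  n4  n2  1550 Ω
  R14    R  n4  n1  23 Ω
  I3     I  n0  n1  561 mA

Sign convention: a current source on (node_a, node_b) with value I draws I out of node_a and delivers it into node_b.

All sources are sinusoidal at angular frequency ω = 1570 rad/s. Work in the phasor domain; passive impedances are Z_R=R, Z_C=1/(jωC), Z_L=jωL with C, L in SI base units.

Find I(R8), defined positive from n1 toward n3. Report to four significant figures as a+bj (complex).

0.2250+0.004910j A

MNA unknowns: 4 node voltages V₁..V_4
R1: Y=0.0001068+0.000j on G[4,2]
R2: Y=0.002488+0.000j on G[2,4]
R3: Y=0.02710+0.000j on G[4,1]
R4: Y=0.1543+0.000j on G[4,3]
R5: Y=0.4425+0.000j on G[2,4]
L1: Y=0.000-0.4582j on G[2,4]
R6: Y=0.3521+0.000j on G[2,4]
L2: Y=0.000-0.03004j on G[1,4]
R7: Y=0.3425+0.000j on G[3,0]
R8: Y=0.06711+0.000j on G[3,1]
I1: z[3]−=0.0309, z[4]+=0.0309
R9: Y=0.2817+0.000j on G[1,2]
I2: z[3]−=0.0012, z[2]+=0.0012
R10: Y=0.003690+0.000j on G[1,0]
R11: Y=0.007634+0.000j on G[2,4]
R12: Y=0.01490+0.000j on G[0,3]
C1: Y=0.000+0.02292j on G[4,1]
R13: Y=0.0006452+0.000j on G[4,2]
R14: Y=0.04348+0.000j on G[4,1]
I3: z[0]−=0.561, z[1]+=0.561
solve → V1=4.872+0.07241j, V2=4.018+0.09012j, V3=1.519-0.0007477j, V4=3.788-0.03430j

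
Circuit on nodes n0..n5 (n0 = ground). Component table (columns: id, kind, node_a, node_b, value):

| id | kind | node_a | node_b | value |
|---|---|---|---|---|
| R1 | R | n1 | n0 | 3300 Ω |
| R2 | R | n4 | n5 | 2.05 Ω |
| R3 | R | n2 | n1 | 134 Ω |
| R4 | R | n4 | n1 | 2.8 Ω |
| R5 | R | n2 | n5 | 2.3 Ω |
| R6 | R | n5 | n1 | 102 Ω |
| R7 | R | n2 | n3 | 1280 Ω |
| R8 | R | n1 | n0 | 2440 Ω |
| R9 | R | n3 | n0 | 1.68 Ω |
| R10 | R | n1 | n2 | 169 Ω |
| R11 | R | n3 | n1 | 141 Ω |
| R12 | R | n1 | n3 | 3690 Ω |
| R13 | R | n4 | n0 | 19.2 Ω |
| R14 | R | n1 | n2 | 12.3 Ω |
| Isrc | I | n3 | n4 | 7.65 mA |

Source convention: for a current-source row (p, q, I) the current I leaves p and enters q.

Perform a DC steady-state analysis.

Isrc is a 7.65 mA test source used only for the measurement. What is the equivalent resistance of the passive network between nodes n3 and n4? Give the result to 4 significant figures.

R_eq = 17.70 Ω

Apply KCL at each of the 5 non-ground nodes and solve the resulting linear system.
Node n1: branches {R1, R3, R4, R6, R8, R10, R11, R12, R14} → V_1 = 0.1219
Node n2: branches {R3, R5, R7, R10, R14} → V_2 = 0.1233
Node n3: branches {R7, R9, R11, R12, Isrc} → V_3 = -0.01103
Node n4: branches {R2, R4, R13, Isrc} → V_4 = 0.1244
Node n5: branches {R2, R5, R6} → V_5 = 0.1239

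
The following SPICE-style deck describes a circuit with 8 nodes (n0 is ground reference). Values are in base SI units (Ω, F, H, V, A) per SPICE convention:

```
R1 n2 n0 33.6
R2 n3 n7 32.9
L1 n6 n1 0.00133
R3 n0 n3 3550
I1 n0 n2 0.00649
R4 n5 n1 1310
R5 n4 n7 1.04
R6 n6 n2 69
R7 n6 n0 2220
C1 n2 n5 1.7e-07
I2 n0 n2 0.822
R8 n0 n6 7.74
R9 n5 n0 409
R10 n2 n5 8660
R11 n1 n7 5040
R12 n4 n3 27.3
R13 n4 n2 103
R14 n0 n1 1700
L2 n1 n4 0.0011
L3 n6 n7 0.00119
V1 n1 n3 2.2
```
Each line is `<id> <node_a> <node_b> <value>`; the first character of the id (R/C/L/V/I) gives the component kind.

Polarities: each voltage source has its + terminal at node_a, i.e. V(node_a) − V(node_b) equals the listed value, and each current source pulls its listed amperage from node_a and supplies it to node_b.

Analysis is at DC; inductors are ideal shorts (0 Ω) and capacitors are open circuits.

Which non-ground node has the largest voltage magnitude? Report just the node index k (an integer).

2

Element admittances at DC:
  Y(R1) = 0.02976 S between n2,n0
  Y(R2) = 0.03040 S between n3,n7
  L1: short n6↔n1 (DC inductor)
  Y(R3) = 0.0002817 S between n0,n3
  I1: injects 0.00649 A into n2 (from n0)
  Y(R4) = 0.0007634 S between n5,n1
  Y(R5) = 0.9615 S between n4,n7
  Y(R6) = 0.01449 S between n6,n2
  Y(R7) = 0.0004505 S between n6,n0
  Y(C1) = 0.000 S between n2,n5
  I2: injects 0.822 A into n2 (from n0)
  Y(R8) = 0.1292 S between n0,n6
  Y(R9) = 0.002445 S between n5,n0
  Y(R10) = 0.0001155 S between n2,n5
  Y(R11) = 0.0001984 S between n1,n7
  Y(R12) = 0.03663 S between n4,n3
  Y(R13) = 0.009709 S between n4,n2
  Y(R14) = 0.0005882 S between n0,n1
  L2: short n1↔n4 (DC inductor)
  L3: short n6↔n7 (DC inductor)
  V1: constraint V(n1)−V(n3) = 2.2
Assemble and solve the 11×11 MNA system:
  V(n1)=2.574  V(n2)=16.47  V(n3)=0.3740  V(n4)=2.574  V(n5)=1.163  V(n6)=2.574  V(n7)=2.574
  i(L1)=-0.1991  i(L2)=-0.05437  i(L3)=0.06687  i(V1)=-0.1474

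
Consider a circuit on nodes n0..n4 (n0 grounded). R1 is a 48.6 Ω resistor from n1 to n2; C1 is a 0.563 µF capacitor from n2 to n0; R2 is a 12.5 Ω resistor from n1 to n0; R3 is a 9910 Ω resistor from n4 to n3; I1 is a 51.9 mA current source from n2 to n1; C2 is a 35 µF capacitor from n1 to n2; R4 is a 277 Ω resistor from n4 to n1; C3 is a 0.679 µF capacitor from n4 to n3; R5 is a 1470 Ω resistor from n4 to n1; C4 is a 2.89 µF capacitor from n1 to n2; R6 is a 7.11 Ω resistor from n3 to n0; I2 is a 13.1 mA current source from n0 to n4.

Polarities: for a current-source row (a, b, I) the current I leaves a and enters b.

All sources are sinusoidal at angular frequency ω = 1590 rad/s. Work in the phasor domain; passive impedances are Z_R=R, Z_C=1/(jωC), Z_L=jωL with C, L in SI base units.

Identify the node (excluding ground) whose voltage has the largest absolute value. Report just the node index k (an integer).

MNA unknowns: 4 node voltages V₁..V_4
R1: Y=0.02058+0.000j on G[1,2]
C1: Y=0.000+0.0008952j on G[2,0]
R2: Y=0.08000+0.000j on G[1,0]
R3: Y=0.0001009+0.000j on G[4,3]
I1: z[2]−=0.0519, z[1]+=0.0519
C2: Y=0.000+0.05565j on G[1,2]
R4: Y=0.003610+0.000j on G[4,1]
C3: Y=0.000+0.001080j on G[4,3]
R5: Y=0.0006803+0.000j on G[4,1]
C4: Y=0.000+0.004595j on G[1,2]
R6: Y=0.1406+0.000j on G[3,0]
I2: z[0]−=0.0131, z[4]+=0.0131
solve → V1=0.1576-0.03752j, V2=-0.1012+0.7248j, V3=0.008097+0.02199j, V4=2.946-0.7583j

4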